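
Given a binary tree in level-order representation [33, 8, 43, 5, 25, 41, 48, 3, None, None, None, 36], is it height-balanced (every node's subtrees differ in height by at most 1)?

Tree (level-order array): [33, 8, 43, 5, 25, 41, 48, 3, None, None, None, 36]
Definition: a tree is height-balanced if, at every node, |h(left) - h(right)| <= 1 (empty subtree has height -1).
Bottom-up per-node check:
  node 3: h_left=-1, h_right=-1, diff=0 [OK], height=0
  node 5: h_left=0, h_right=-1, diff=1 [OK], height=1
  node 25: h_left=-1, h_right=-1, diff=0 [OK], height=0
  node 8: h_left=1, h_right=0, diff=1 [OK], height=2
  node 36: h_left=-1, h_right=-1, diff=0 [OK], height=0
  node 41: h_left=0, h_right=-1, diff=1 [OK], height=1
  node 48: h_left=-1, h_right=-1, diff=0 [OK], height=0
  node 43: h_left=1, h_right=0, diff=1 [OK], height=2
  node 33: h_left=2, h_right=2, diff=0 [OK], height=3
All nodes satisfy the balance condition.
Result: Balanced


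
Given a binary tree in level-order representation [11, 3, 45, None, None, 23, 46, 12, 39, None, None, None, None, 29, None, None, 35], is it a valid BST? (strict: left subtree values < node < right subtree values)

Level-order array: [11, 3, 45, None, None, 23, 46, 12, 39, None, None, None, None, 29, None, None, 35]
Validate using subtree bounds (lo, hi): at each node, require lo < value < hi,
then recurse left with hi=value and right with lo=value.
Preorder trace (stopping at first violation):
  at node 11 with bounds (-inf, +inf): OK
  at node 3 with bounds (-inf, 11): OK
  at node 45 with bounds (11, +inf): OK
  at node 23 with bounds (11, 45): OK
  at node 12 with bounds (11, 23): OK
  at node 39 with bounds (23, 45): OK
  at node 29 with bounds (23, 39): OK
  at node 35 with bounds (29, 39): OK
  at node 46 with bounds (45, +inf): OK
No violation found at any node.
Result: Valid BST


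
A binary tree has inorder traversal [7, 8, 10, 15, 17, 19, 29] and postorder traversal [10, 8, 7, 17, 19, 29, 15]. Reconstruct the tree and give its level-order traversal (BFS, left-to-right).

Inorder:   [7, 8, 10, 15, 17, 19, 29]
Postorder: [10, 8, 7, 17, 19, 29, 15]
Algorithm: postorder visits root last, so walk postorder right-to-left;
each value is the root of the current inorder slice — split it at that
value, recurse on the right subtree first, then the left.
Recursive splits:
  root=15; inorder splits into left=[7, 8, 10], right=[17, 19, 29]
  root=29; inorder splits into left=[17, 19], right=[]
  root=19; inorder splits into left=[17], right=[]
  root=17; inorder splits into left=[], right=[]
  root=7; inorder splits into left=[], right=[8, 10]
  root=8; inorder splits into left=[], right=[10]
  root=10; inorder splits into left=[], right=[]
Reconstructed level-order: [15, 7, 29, 8, 19, 10, 17]


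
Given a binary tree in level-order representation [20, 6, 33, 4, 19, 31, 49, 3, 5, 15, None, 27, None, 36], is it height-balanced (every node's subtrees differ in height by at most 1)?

Tree (level-order array): [20, 6, 33, 4, 19, 31, 49, 3, 5, 15, None, 27, None, 36]
Definition: a tree is height-balanced if, at every node, |h(left) - h(right)| <= 1 (empty subtree has height -1).
Bottom-up per-node check:
  node 3: h_left=-1, h_right=-1, diff=0 [OK], height=0
  node 5: h_left=-1, h_right=-1, diff=0 [OK], height=0
  node 4: h_left=0, h_right=0, diff=0 [OK], height=1
  node 15: h_left=-1, h_right=-1, diff=0 [OK], height=0
  node 19: h_left=0, h_right=-1, diff=1 [OK], height=1
  node 6: h_left=1, h_right=1, diff=0 [OK], height=2
  node 27: h_left=-1, h_right=-1, diff=0 [OK], height=0
  node 31: h_left=0, h_right=-1, diff=1 [OK], height=1
  node 36: h_left=-1, h_right=-1, diff=0 [OK], height=0
  node 49: h_left=0, h_right=-1, diff=1 [OK], height=1
  node 33: h_left=1, h_right=1, diff=0 [OK], height=2
  node 20: h_left=2, h_right=2, diff=0 [OK], height=3
All nodes satisfy the balance condition.
Result: Balanced


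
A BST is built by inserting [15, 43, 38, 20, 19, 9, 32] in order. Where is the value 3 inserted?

Starting tree (level order): [15, 9, 43, None, None, 38, None, 20, None, 19, 32]
Insertion path: 15 -> 9
Result: insert 3 as left child of 9
Final tree (level order): [15, 9, 43, 3, None, 38, None, None, None, 20, None, 19, 32]


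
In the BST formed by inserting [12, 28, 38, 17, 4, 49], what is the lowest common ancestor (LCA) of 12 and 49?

Tree insertion order: [12, 28, 38, 17, 4, 49]
Tree (level-order array): [12, 4, 28, None, None, 17, 38, None, None, None, 49]
In a BST, the LCA of p=12, q=49 is the first node v on the
root-to-leaf path with p <= v <= q (go left if both < v, right if both > v).
Walk from root:
  at 12: 12 <= 12 <= 49, this is the LCA
LCA = 12


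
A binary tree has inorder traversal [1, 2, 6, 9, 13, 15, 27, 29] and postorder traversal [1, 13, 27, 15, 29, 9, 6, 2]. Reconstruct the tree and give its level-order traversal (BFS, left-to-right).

Inorder:   [1, 2, 6, 9, 13, 15, 27, 29]
Postorder: [1, 13, 27, 15, 29, 9, 6, 2]
Algorithm: postorder visits root last, so walk postorder right-to-left;
each value is the root of the current inorder slice — split it at that
value, recurse on the right subtree first, then the left.
Recursive splits:
  root=2; inorder splits into left=[1], right=[6, 9, 13, 15, 27, 29]
  root=6; inorder splits into left=[], right=[9, 13, 15, 27, 29]
  root=9; inorder splits into left=[], right=[13, 15, 27, 29]
  root=29; inorder splits into left=[13, 15, 27], right=[]
  root=15; inorder splits into left=[13], right=[27]
  root=27; inorder splits into left=[], right=[]
  root=13; inorder splits into left=[], right=[]
  root=1; inorder splits into left=[], right=[]
Reconstructed level-order: [2, 1, 6, 9, 29, 15, 13, 27]


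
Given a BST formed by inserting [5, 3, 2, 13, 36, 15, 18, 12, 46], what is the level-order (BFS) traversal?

Tree insertion order: [5, 3, 2, 13, 36, 15, 18, 12, 46]
Tree (level-order array): [5, 3, 13, 2, None, 12, 36, None, None, None, None, 15, 46, None, 18]
BFS from the root, enqueuing left then right child of each popped node:
  queue [5] -> pop 5, enqueue [3, 13], visited so far: [5]
  queue [3, 13] -> pop 3, enqueue [2], visited so far: [5, 3]
  queue [13, 2] -> pop 13, enqueue [12, 36], visited so far: [5, 3, 13]
  queue [2, 12, 36] -> pop 2, enqueue [none], visited so far: [5, 3, 13, 2]
  queue [12, 36] -> pop 12, enqueue [none], visited so far: [5, 3, 13, 2, 12]
  queue [36] -> pop 36, enqueue [15, 46], visited so far: [5, 3, 13, 2, 12, 36]
  queue [15, 46] -> pop 15, enqueue [18], visited so far: [5, 3, 13, 2, 12, 36, 15]
  queue [46, 18] -> pop 46, enqueue [none], visited so far: [5, 3, 13, 2, 12, 36, 15, 46]
  queue [18] -> pop 18, enqueue [none], visited so far: [5, 3, 13, 2, 12, 36, 15, 46, 18]
Result: [5, 3, 13, 2, 12, 36, 15, 46, 18]


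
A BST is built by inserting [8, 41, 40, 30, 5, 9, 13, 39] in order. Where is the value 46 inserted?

Starting tree (level order): [8, 5, 41, None, None, 40, None, 30, None, 9, 39, None, 13]
Insertion path: 8 -> 41
Result: insert 46 as right child of 41
Final tree (level order): [8, 5, 41, None, None, 40, 46, 30, None, None, None, 9, 39, None, 13]


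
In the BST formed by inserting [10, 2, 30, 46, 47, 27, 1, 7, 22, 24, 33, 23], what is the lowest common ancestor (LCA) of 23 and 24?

Tree insertion order: [10, 2, 30, 46, 47, 27, 1, 7, 22, 24, 33, 23]
Tree (level-order array): [10, 2, 30, 1, 7, 27, 46, None, None, None, None, 22, None, 33, 47, None, 24, None, None, None, None, 23]
In a BST, the LCA of p=23, q=24 is the first node v on the
root-to-leaf path with p <= v <= q (go left if both < v, right if both > v).
Walk from root:
  at 10: both 23 and 24 > 10, go right
  at 30: both 23 and 24 < 30, go left
  at 27: both 23 and 24 < 27, go left
  at 22: both 23 and 24 > 22, go right
  at 24: 23 <= 24 <= 24, this is the LCA
LCA = 24


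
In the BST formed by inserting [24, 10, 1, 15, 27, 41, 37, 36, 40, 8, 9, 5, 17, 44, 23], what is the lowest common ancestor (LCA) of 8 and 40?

Tree insertion order: [24, 10, 1, 15, 27, 41, 37, 36, 40, 8, 9, 5, 17, 44, 23]
Tree (level-order array): [24, 10, 27, 1, 15, None, 41, None, 8, None, 17, 37, 44, 5, 9, None, 23, 36, 40]
In a BST, the LCA of p=8, q=40 is the first node v on the
root-to-leaf path with p <= v <= q (go left if both < v, right if both > v).
Walk from root:
  at 24: 8 <= 24 <= 40, this is the LCA
LCA = 24


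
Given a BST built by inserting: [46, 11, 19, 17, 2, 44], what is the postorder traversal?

Tree insertion order: [46, 11, 19, 17, 2, 44]
Tree (level-order array): [46, 11, None, 2, 19, None, None, 17, 44]
Postorder traversal: [2, 17, 44, 19, 11, 46]


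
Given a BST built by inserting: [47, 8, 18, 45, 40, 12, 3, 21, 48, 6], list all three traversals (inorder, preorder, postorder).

Tree insertion order: [47, 8, 18, 45, 40, 12, 3, 21, 48, 6]
Tree (level-order array): [47, 8, 48, 3, 18, None, None, None, 6, 12, 45, None, None, None, None, 40, None, 21]
Inorder (L, root, R): [3, 6, 8, 12, 18, 21, 40, 45, 47, 48]
Preorder (root, L, R): [47, 8, 3, 6, 18, 12, 45, 40, 21, 48]
Postorder (L, R, root): [6, 3, 12, 21, 40, 45, 18, 8, 48, 47]


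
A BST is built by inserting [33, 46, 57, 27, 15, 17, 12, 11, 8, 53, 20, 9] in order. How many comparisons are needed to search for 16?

Search path for 16: 33 -> 27 -> 15 -> 17
Found: False
Comparisons: 4


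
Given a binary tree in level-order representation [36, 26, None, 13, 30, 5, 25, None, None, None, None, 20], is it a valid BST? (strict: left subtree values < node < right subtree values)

Level-order array: [36, 26, None, 13, 30, 5, 25, None, None, None, None, 20]
Validate using subtree bounds (lo, hi): at each node, require lo < value < hi,
then recurse left with hi=value and right with lo=value.
Preorder trace (stopping at first violation):
  at node 36 with bounds (-inf, +inf): OK
  at node 26 with bounds (-inf, 36): OK
  at node 13 with bounds (-inf, 26): OK
  at node 5 with bounds (-inf, 13): OK
  at node 25 with bounds (13, 26): OK
  at node 20 with bounds (13, 25): OK
  at node 30 with bounds (26, 36): OK
No violation found at any node.
Result: Valid BST


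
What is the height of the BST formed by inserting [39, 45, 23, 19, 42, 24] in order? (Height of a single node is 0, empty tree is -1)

Insertion order: [39, 45, 23, 19, 42, 24]
Tree (level-order array): [39, 23, 45, 19, 24, 42]
Compute height bottom-up (empty subtree = -1):
  height(19) = 1 + max(-1, -1) = 0
  height(24) = 1 + max(-1, -1) = 0
  height(23) = 1 + max(0, 0) = 1
  height(42) = 1 + max(-1, -1) = 0
  height(45) = 1 + max(0, -1) = 1
  height(39) = 1 + max(1, 1) = 2
Height = 2


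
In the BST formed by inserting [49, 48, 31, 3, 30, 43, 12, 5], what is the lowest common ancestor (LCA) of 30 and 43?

Tree insertion order: [49, 48, 31, 3, 30, 43, 12, 5]
Tree (level-order array): [49, 48, None, 31, None, 3, 43, None, 30, None, None, 12, None, 5]
In a BST, the LCA of p=30, q=43 is the first node v on the
root-to-leaf path with p <= v <= q (go left if both < v, right if both > v).
Walk from root:
  at 49: both 30 and 43 < 49, go left
  at 48: both 30 and 43 < 48, go left
  at 31: 30 <= 31 <= 43, this is the LCA
LCA = 31


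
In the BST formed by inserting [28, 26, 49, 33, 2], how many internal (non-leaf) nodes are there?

Tree built from: [28, 26, 49, 33, 2]
Tree (level-order array): [28, 26, 49, 2, None, 33]
Rule: An internal node has at least one child.
Per-node child counts:
  node 28: 2 child(ren)
  node 26: 1 child(ren)
  node 2: 0 child(ren)
  node 49: 1 child(ren)
  node 33: 0 child(ren)
Matching nodes: [28, 26, 49]
Count of internal (non-leaf) nodes: 3


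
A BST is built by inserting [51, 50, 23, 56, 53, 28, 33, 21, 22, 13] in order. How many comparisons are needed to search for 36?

Search path for 36: 51 -> 50 -> 23 -> 28 -> 33
Found: False
Comparisons: 5


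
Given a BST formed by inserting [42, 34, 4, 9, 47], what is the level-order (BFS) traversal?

Tree insertion order: [42, 34, 4, 9, 47]
Tree (level-order array): [42, 34, 47, 4, None, None, None, None, 9]
BFS from the root, enqueuing left then right child of each popped node:
  queue [42] -> pop 42, enqueue [34, 47], visited so far: [42]
  queue [34, 47] -> pop 34, enqueue [4], visited so far: [42, 34]
  queue [47, 4] -> pop 47, enqueue [none], visited so far: [42, 34, 47]
  queue [4] -> pop 4, enqueue [9], visited so far: [42, 34, 47, 4]
  queue [9] -> pop 9, enqueue [none], visited so far: [42, 34, 47, 4, 9]
Result: [42, 34, 47, 4, 9]


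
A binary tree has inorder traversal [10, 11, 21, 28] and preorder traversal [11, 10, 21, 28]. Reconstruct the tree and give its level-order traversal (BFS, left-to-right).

Inorder:  [10, 11, 21, 28]
Preorder: [11, 10, 21, 28]
Algorithm: preorder visits root first, so consume preorder in order;
for each root, split the current inorder slice at that value into
left-subtree inorder and right-subtree inorder, then recurse.
Recursive splits:
  root=11; inorder splits into left=[10], right=[21, 28]
  root=10; inorder splits into left=[], right=[]
  root=21; inorder splits into left=[], right=[28]
  root=28; inorder splits into left=[], right=[]
Reconstructed level-order: [11, 10, 21, 28]


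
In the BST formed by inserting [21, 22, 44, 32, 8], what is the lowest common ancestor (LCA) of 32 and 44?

Tree insertion order: [21, 22, 44, 32, 8]
Tree (level-order array): [21, 8, 22, None, None, None, 44, 32]
In a BST, the LCA of p=32, q=44 is the first node v on the
root-to-leaf path with p <= v <= q (go left if both < v, right if both > v).
Walk from root:
  at 21: both 32 and 44 > 21, go right
  at 22: both 32 and 44 > 22, go right
  at 44: 32 <= 44 <= 44, this is the LCA
LCA = 44


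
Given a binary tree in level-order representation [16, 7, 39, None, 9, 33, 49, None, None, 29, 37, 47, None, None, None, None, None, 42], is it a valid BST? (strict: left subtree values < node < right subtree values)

Level-order array: [16, 7, 39, None, 9, 33, 49, None, None, 29, 37, 47, None, None, None, None, None, 42]
Validate using subtree bounds (lo, hi): at each node, require lo < value < hi,
then recurse left with hi=value and right with lo=value.
Preorder trace (stopping at first violation):
  at node 16 with bounds (-inf, +inf): OK
  at node 7 with bounds (-inf, 16): OK
  at node 9 with bounds (7, 16): OK
  at node 39 with bounds (16, +inf): OK
  at node 33 with bounds (16, 39): OK
  at node 29 with bounds (16, 33): OK
  at node 37 with bounds (33, 39): OK
  at node 49 with bounds (39, +inf): OK
  at node 47 with bounds (39, 49): OK
  at node 42 with bounds (39, 47): OK
No violation found at any node.
Result: Valid BST


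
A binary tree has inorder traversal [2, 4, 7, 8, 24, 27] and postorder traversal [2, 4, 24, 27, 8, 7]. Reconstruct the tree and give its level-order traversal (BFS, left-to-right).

Inorder:   [2, 4, 7, 8, 24, 27]
Postorder: [2, 4, 24, 27, 8, 7]
Algorithm: postorder visits root last, so walk postorder right-to-left;
each value is the root of the current inorder slice — split it at that
value, recurse on the right subtree first, then the left.
Recursive splits:
  root=7; inorder splits into left=[2, 4], right=[8, 24, 27]
  root=8; inorder splits into left=[], right=[24, 27]
  root=27; inorder splits into left=[24], right=[]
  root=24; inorder splits into left=[], right=[]
  root=4; inorder splits into left=[2], right=[]
  root=2; inorder splits into left=[], right=[]
Reconstructed level-order: [7, 4, 8, 2, 27, 24]


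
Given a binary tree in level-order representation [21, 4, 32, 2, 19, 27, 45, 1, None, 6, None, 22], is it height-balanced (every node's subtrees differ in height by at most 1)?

Tree (level-order array): [21, 4, 32, 2, 19, 27, 45, 1, None, 6, None, 22]
Definition: a tree is height-balanced if, at every node, |h(left) - h(right)| <= 1 (empty subtree has height -1).
Bottom-up per-node check:
  node 1: h_left=-1, h_right=-1, diff=0 [OK], height=0
  node 2: h_left=0, h_right=-1, diff=1 [OK], height=1
  node 6: h_left=-1, h_right=-1, diff=0 [OK], height=0
  node 19: h_left=0, h_right=-1, diff=1 [OK], height=1
  node 4: h_left=1, h_right=1, diff=0 [OK], height=2
  node 22: h_left=-1, h_right=-1, diff=0 [OK], height=0
  node 27: h_left=0, h_right=-1, diff=1 [OK], height=1
  node 45: h_left=-1, h_right=-1, diff=0 [OK], height=0
  node 32: h_left=1, h_right=0, diff=1 [OK], height=2
  node 21: h_left=2, h_right=2, diff=0 [OK], height=3
All nodes satisfy the balance condition.
Result: Balanced


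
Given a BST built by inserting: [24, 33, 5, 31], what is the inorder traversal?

Tree insertion order: [24, 33, 5, 31]
Tree (level-order array): [24, 5, 33, None, None, 31]
Inorder traversal: [5, 24, 31, 33]


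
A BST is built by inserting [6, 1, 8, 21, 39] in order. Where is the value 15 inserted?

Starting tree (level order): [6, 1, 8, None, None, None, 21, None, 39]
Insertion path: 6 -> 8 -> 21
Result: insert 15 as left child of 21
Final tree (level order): [6, 1, 8, None, None, None, 21, 15, 39]


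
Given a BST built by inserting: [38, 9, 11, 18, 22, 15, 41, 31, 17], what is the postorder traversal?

Tree insertion order: [38, 9, 11, 18, 22, 15, 41, 31, 17]
Tree (level-order array): [38, 9, 41, None, 11, None, None, None, 18, 15, 22, None, 17, None, 31]
Postorder traversal: [17, 15, 31, 22, 18, 11, 9, 41, 38]


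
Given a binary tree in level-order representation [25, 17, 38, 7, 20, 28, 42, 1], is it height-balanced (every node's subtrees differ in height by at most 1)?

Tree (level-order array): [25, 17, 38, 7, 20, 28, 42, 1]
Definition: a tree is height-balanced if, at every node, |h(left) - h(right)| <= 1 (empty subtree has height -1).
Bottom-up per-node check:
  node 1: h_left=-1, h_right=-1, diff=0 [OK], height=0
  node 7: h_left=0, h_right=-1, diff=1 [OK], height=1
  node 20: h_left=-1, h_right=-1, diff=0 [OK], height=0
  node 17: h_left=1, h_right=0, diff=1 [OK], height=2
  node 28: h_left=-1, h_right=-1, diff=0 [OK], height=0
  node 42: h_left=-1, h_right=-1, diff=0 [OK], height=0
  node 38: h_left=0, h_right=0, diff=0 [OK], height=1
  node 25: h_left=2, h_right=1, diff=1 [OK], height=3
All nodes satisfy the balance condition.
Result: Balanced


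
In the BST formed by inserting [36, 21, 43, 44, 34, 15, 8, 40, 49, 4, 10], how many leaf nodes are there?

Tree built from: [36, 21, 43, 44, 34, 15, 8, 40, 49, 4, 10]
Tree (level-order array): [36, 21, 43, 15, 34, 40, 44, 8, None, None, None, None, None, None, 49, 4, 10]
Rule: A leaf has 0 children.
Per-node child counts:
  node 36: 2 child(ren)
  node 21: 2 child(ren)
  node 15: 1 child(ren)
  node 8: 2 child(ren)
  node 4: 0 child(ren)
  node 10: 0 child(ren)
  node 34: 0 child(ren)
  node 43: 2 child(ren)
  node 40: 0 child(ren)
  node 44: 1 child(ren)
  node 49: 0 child(ren)
Matching nodes: [4, 10, 34, 40, 49]
Count of leaf nodes: 5


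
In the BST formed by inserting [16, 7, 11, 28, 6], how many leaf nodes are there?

Tree built from: [16, 7, 11, 28, 6]
Tree (level-order array): [16, 7, 28, 6, 11]
Rule: A leaf has 0 children.
Per-node child counts:
  node 16: 2 child(ren)
  node 7: 2 child(ren)
  node 6: 0 child(ren)
  node 11: 0 child(ren)
  node 28: 0 child(ren)
Matching nodes: [6, 11, 28]
Count of leaf nodes: 3


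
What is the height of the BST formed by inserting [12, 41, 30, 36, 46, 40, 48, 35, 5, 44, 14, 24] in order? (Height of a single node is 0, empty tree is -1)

Insertion order: [12, 41, 30, 36, 46, 40, 48, 35, 5, 44, 14, 24]
Tree (level-order array): [12, 5, 41, None, None, 30, 46, 14, 36, 44, 48, None, 24, 35, 40]
Compute height bottom-up (empty subtree = -1):
  height(5) = 1 + max(-1, -1) = 0
  height(24) = 1 + max(-1, -1) = 0
  height(14) = 1 + max(-1, 0) = 1
  height(35) = 1 + max(-1, -1) = 0
  height(40) = 1 + max(-1, -1) = 0
  height(36) = 1 + max(0, 0) = 1
  height(30) = 1 + max(1, 1) = 2
  height(44) = 1 + max(-1, -1) = 0
  height(48) = 1 + max(-1, -1) = 0
  height(46) = 1 + max(0, 0) = 1
  height(41) = 1 + max(2, 1) = 3
  height(12) = 1 + max(0, 3) = 4
Height = 4


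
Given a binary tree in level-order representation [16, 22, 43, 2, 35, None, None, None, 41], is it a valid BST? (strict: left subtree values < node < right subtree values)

Level-order array: [16, 22, 43, 2, 35, None, None, None, 41]
Validate using subtree bounds (lo, hi): at each node, require lo < value < hi,
then recurse left with hi=value and right with lo=value.
Preorder trace (stopping at first violation):
  at node 16 with bounds (-inf, +inf): OK
  at node 22 with bounds (-inf, 16): VIOLATION
Node 22 violates its bound: not (-inf < 22 < 16).
Result: Not a valid BST


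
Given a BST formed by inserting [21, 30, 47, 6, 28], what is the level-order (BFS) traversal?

Tree insertion order: [21, 30, 47, 6, 28]
Tree (level-order array): [21, 6, 30, None, None, 28, 47]
BFS from the root, enqueuing left then right child of each popped node:
  queue [21] -> pop 21, enqueue [6, 30], visited so far: [21]
  queue [6, 30] -> pop 6, enqueue [none], visited so far: [21, 6]
  queue [30] -> pop 30, enqueue [28, 47], visited so far: [21, 6, 30]
  queue [28, 47] -> pop 28, enqueue [none], visited so far: [21, 6, 30, 28]
  queue [47] -> pop 47, enqueue [none], visited so far: [21, 6, 30, 28, 47]
Result: [21, 6, 30, 28, 47]


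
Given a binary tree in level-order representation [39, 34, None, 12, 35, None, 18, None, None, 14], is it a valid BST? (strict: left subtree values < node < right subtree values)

Level-order array: [39, 34, None, 12, 35, None, 18, None, None, 14]
Validate using subtree bounds (lo, hi): at each node, require lo < value < hi,
then recurse left with hi=value and right with lo=value.
Preorder trace (stopping at first violation):
  at node 39 with bounds (-inf, +inf): OK
  at node 34 with bounds (-inf, 39): OK
  at node 12 with bounds (-inf, 34): OK
  at node 18 with bounds (12, 34): OK
  at node 14 with bounds (12, 18): OK
  at node 35 with bounds (34, 39): OK
No violation found at any node.
Result: Valid BST


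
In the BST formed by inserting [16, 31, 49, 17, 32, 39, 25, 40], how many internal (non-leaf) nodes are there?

Tree built from: [16, 31, 49, 17, 32, 39, 25, 40]
Tree (level-order array): [16, None, 31, 17, 49, None, 25, 32, None, None, None, None, 39, None, 40]
Rule: An internal node has at least one child.
Per-node child counts:
  node 16: 1 child(ren)
  node 31: 2 child(ren)
  node 17: 1 child(ren)
  node 25: 0 child(ren)
  node 49: 1 child(ren)
  node 32: 1 child(ren)
  node 39: 1 child(ren)
  node 40: 0 child(ren)
Matching nodes: [16, 31, 17, 49, 32, 39]
Count of internal (non-leaf) nodes: 6


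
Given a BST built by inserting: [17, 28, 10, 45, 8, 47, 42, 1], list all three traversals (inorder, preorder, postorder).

Tree insertion order: [17, 28, 10, 45, 8, 47, 42, 1]
Tree (level-order array): [17, 10, 28, 8, None, None, 45, 1, None, 42, 47]
Inorder (L, root, R): [1, 8, 10, 17, 28, 42, 45, 47]
Preorder (root, L, R): [17, 10, 8, 1, 28, 45, 42, 47]
Postorder (L, R, root): [1, 8, 10, 42, 47, 45, 28, 17]


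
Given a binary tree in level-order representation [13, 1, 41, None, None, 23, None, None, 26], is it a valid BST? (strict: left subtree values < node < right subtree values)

Level-order array: [13, 1, 41, None, None, 23, None, None, 26]
Validate using subtree bounds (lo, hi): at each node, require lo < value < hi,
then recurse left with hi=value and right with lo=value.
Preorder trace (stopping at first violation):
  at node 13 with bounds (-inf, +inf): OK
  at node 1 with bounds (-inf, 13): OK
  at node 41 with bounds (13, +inf): OK
  at node 23 with bounds (13, 41): OK
  at node 26 with bounds (23, 41): OK
No violation found at any node.
Result: Valid BST


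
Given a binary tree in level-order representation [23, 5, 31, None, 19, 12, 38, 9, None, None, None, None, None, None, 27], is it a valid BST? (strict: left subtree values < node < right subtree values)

Level-order array: [23, 5, 31, None, 19, 12, 38, 9, None, None, None, None, None, None, 27]
Validate using subtree bounds (lo, hi): at each node, require lo < value < hi,
then recurse left with hi=value and right with lo=value.
Preorder trace (stopping at first violation):
  at node 23 with bounds (-inf, +inf): OK
  at node 5 with bounds (-inf, 23): OK
  at node 19 with bounds (5, 23): OK
  at node 9 with bounds (5, 19): OK
  at node 27 with bounds (9, 19): VIOLATION
Node 27 violates its bound: not (9 < 27 < 19).
Result: Not a valid BST


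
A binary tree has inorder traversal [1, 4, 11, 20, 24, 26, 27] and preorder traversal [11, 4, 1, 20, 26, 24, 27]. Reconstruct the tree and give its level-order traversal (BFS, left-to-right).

Inorder:  [1, 4, 11, 20, 24, 26, 27]
Preorder: [11, 4, 1, 20, 26, 24, 27]
Algorithm: preorder visits root first, so consume preorder in order;
for each root, split the current inorder slice at that value into
left-subtree inorder and right-subtree inorder, then recurse.
Recursive splits:
  root=11; inorder splits into left=[1, 4], right=[20, 24, 26, 27]
  root=4; inorder splits into left=[1], right=[]
  root=1; inorder splits into left=[], right=[]
  root=20; inorder splits into left=[], right=[24, 26, 27]
  root=26; inorder splits into left=[24], right=[27]
  root=24; inorder splits into left=[], right=[]
  root=27; inorder splits into left=[], right=[]
Reconstructed level-order: [11, 4, 20, 1, 26, 24, 27]


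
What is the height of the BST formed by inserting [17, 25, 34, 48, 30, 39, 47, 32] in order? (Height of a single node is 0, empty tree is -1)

Insertion order: [17, 25, 34, 48, 30, 39, 47, 32]
Tree (level-order array): [17, None, 25, None, 34, 30, 48, None, 32, 39, None, None, None, None, 47]
Compute height bottom-up (empty subtree = -1):
  height(32) = 1 + max(-1, -1) = 0
  height(30) = 1 + max(-1, 0) = 1
  height(47) = 1 + max(-1, -1) = 0
  height(39) = 1 + max(-1, 0) = 1
  height(48) = 1 + max(1, -1) = 2
  height(34) = 1 + max(1, 2) = 3
  height(25) = 1 + max(-1, 3) = 4
  height(17) = 1 + max(-1, 4) = 5
Height = 5


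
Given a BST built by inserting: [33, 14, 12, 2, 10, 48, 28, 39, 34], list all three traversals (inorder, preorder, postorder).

Tree insertion order: [33, 14, 12, 2, 10, 48, 28, 39, 34]
Tree (level-order array): [33, 14, 48, 12, 28, 39, None, 2, None, None, None, 34, None, None, 10]
Inorder (L, root, R): [2, 10, 12, 14, 28, 33, 34, 39, 48]
Preorder (root, L, R): [33, 14, 12, 2, 10, 28, 48, 39, 34]
Postorder (L, R, root): [10, 2, 12, 28, 14, 34, 39, 48, 33]


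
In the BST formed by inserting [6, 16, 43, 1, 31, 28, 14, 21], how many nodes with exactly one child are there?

Tree built from: [6, 16, 43, 1, 31, 28, 14, 21]
Tree (level-order array): [6, 1, 16, None, None, 14, 43, None, None, 31, None, 28, None, 21]
Rule: These are nodes with exactly 1 non-null child.
Per-node child counts:
  node 6: 2 child(ren)
  node 1: 0 child(ren)
  node 16: 2 child(ren)
  node 14: 0 child(ren)
  node 43: 1 child(ren)
  node 31: 1 child(ren)
  node 28: 1 child(ren)
  node 21: 0 child(ren)
Matching nodes: [43, 31, 28]
Count of nodes with exactly one child: 3


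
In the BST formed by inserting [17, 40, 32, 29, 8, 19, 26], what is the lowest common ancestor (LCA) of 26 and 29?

Tree insertion order: [17, 40, 32, 29, 8, 19, 26]
Tree (level-order array): [17, 8, 40, None, None, 32, None, 29, None, 19, None, None, 26]
In a BST, the LCA of p=26, q=29 is the first node v on the
root-to-leaf path with p <= v <= q (go left if both < v, right if both > v).
Walk from root:
  at 17: both 26 and 29 > 17, go right
  at 40: both 26 and 29 < 40, go left
  at 32: both 26 and 29 < 32, go left
  at 29: 26 <= 29 <= 29, this is the LCA
LCA = 29


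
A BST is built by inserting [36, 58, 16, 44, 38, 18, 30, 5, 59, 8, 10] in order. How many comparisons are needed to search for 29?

Search path for 29: 36 -> 16 -> 18 -> 30
Found: False
Comparisons: 4


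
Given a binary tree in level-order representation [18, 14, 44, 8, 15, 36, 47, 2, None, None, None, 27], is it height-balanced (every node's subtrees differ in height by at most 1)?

Tree (level-order array): [18, 14, 44, 8, 15, 36, 47, 2, None, None, None, 27]
Definition: a tree is height-balanced if, at every node, |h(left) - h(right)| <= 1 (empty subtree has height -1).
Bottom-up per-node check:
  node 2: h_left=-1, h_right=-1, diff=0 [OK], height=0
  node 8: h_left=0, h_right=-1, diff=1 [OK], height=1
  node 15: h_left=-1, h_right=-1, diff=0 [OK], height=0
  node 14: h_left=1, h_right=0, diff=1 [OK], height=2
  node 27: h_left=-1, h_right=-1, diff=0 [OK], height=0
  node 36: h_left=0, h_right=-1, diff=1 [OK], height=1
  node 47: h_left=-1, h_right=-1, diff=0 [OK], height=0
  node 44: h_left=1, h_right=0, diff=1 [OK], height=2
  node 18: h_left=2, h_right=2, diff=0 [OK], height=3
All nodes satisfy the balance condition.
Result: Balanced


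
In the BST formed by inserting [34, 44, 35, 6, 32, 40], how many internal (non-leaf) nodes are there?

Tree built from: [34, 44, 35, 6, 32, 40]
Tree (level-order array): [34, 6, 44, None, 32, 35, None, None, None, None, 40]
Rule: An internal node has at least one child.
Per-node child counts:
  node 34: 2 child(ren)
  node 6: 1 child(ren)
  node 32: 0 child(ren)
  node 44: 1 child(ren)
  node 35: 1 child(ren)
  node 40: 0 child(ren)
Matching nodes: [34, 6, 44, 35]
Count of internal (non-leaf) nodes: 4


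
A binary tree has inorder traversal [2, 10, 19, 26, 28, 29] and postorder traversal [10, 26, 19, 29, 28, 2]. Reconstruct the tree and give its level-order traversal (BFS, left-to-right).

Inorder:   [2, 10, 19, 26, 28, 29]
Postorder: [10, 26, 19, 29, 28, 2]
Algorithm: postorder visits root last, so walk postorder right-to-left;
each value is the root of the current inorder slice — split it at that
value, recurse on the right subtree first, then the left.
Recursive splits:
  root=2; inorder splits into left=[], right=[10, 19, 26, 28, 29]
  root=28; inorder splits into left=[10, 19, 26], right=[29]
  root=29; inorder splits into left=[], right=[]
  root=19; inorder splits into left=[10], right=[26]
  root=26; inorder splits into left=[], right=[]
  root=10; inorder splits into left=[], right=[]
Reconstructed level-order: [2, 28, 19, 29, 10, 26]


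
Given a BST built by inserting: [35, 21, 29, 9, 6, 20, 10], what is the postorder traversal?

Tree insertion order: [35, 21, 29, 9, 6, 20, 10]
Tree (level-order array): [35, 21, None, 9, 29, 6, 20, None, None, None, None, 10]
Postorder traversal: [6, 10, 20, 9, 29, 21, 35]


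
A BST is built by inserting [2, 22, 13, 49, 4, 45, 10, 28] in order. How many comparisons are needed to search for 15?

Search path for 15: 2 -> 22 -> 13
Found: False
Comparisons: 3


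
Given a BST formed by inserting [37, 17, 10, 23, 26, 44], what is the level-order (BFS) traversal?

Tree insertion order: [37, 17, 10, 23, 26, 44]
Tree (level-order array): [37, 17, 44, 10, 23, None, None, None, None, None, 26]
BFS from the root, enqueuing left then right child of each popped node:
  queue [37] -> pop 37, enqueue [17, 44], visited so far: [37]
  queue [17, 44] -> pop 17, enqueue [10, 23], visited so far: [37, 17]
  queue [44, 10, 23] -> pop 44, enqueue [none], visited so far: [37, 17, 44]
  queue [10, 23] -> pop 10, enqueue [none], visited so far: [37, 17, 44, 10]
  queue [23] -> pop 23, enqueue [26], visited so far: [37, 17, 44, 10, 23]
  queue [26] -> pop 26, enqueue [none], visited so far: [37, 17, 44, 10, 23, 26]
Result: [37, 17, 44, 10, 23, 26]


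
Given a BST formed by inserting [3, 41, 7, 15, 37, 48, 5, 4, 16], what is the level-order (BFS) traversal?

Tree insertion order: [3, 41, 7, 15, 37, 48, 5, 4, 16]
Tree (level-order array): [3, None, 41, 7, 48, 5, 15, None, None, 4, None, None, 37, None, None, 16]
BFS from the root, enqueuing left then right child of each popped node:
  queue [3] -> pop 3, enqueue [41], visited so far: [3]
  queue [41] -> pop 41, enqueue [7, 48], visited so far: [3, 41]
  queue [7, 48] -> pop 7, enqueue [5, 15], visited so far: [3, 41, 7]
  queue [48, 5, 15] -> pop 48, enqueue [none], visited so far: [3, 41, 7, 48]
  queue [5, 15] -> pop 5, enqueue [4], visited so far: [3, 41, 7, 48, 5]
  queue [15, 4] -> pop 15, enqueue [37], visited so far: [3, 41, 7, 48, 5, 15]
  queue [4, 37] -> pop 4, enqueue [none], visited so far: [3, 41, 7, 48, 5, 15, 4]
  queue [37] -> pop 37, enqueue [16], visited so far: [3, 41, 7, 48, 5, 15, 4, 37]
  queue [16] -> pop 16, enqueue [none], visited so far: [3, 41, 7, 48, 5, 15, 4, 37, 16]
Result: [3, 41, 7, 48, 5, 15, 4, 37, 16]


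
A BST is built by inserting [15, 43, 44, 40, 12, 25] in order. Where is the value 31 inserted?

Starting tree (level order): [15, 12, 43, None, None, 40, 44, 25]
Insertion path: 15 -> 43 -> 40 -> 25
Result: insert 31 as right child of 25
Final tree (level order): [15, 12, 43, None, None, 40, 44, 25, None, None, None, None, 31]


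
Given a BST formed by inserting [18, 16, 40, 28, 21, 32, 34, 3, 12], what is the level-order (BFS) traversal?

Tree insertion order: [18, 16, 40, 28, 21, 32, 34, 3, 12]
Tree (level-order array): [18, 16, 40, 3, None, 28, None, None, 12, 21, 32, None, None, None, None, None, 34]
BFS from the root, enqueuing left then right child of each popped node:
  queue [18] -> pop 18, enqueue [16, 40], visited so far: [18]
  queue [16, 40] -> pop 16, enqueue [3], visited so far: [18, 16]
  queue [40, 3] -> pop 40, enqueue [28], visited so far: [18, 16, 40]
  queue [3, 28] -> pop 3, enqueue [12], visited so far: [18, 16, 40, 3]
  queue [28, 12] -> pop 28, enqueue [21, 32], visited so far: [18, 16, 40, 3, 28]
  queue [12, 21, 32] -> pop 12, enqueue [none], visited so far: [18, 16, 40, 3, 28, 12]
  queue [21, 32] -> pop 21, enqueue [none], visited so far: [18, 16, 40, 3, 28, 12, 21]
  queue [32] -> pop 32, enqueue [34], visited so far: [18, 16, 40, 3, 28, 12, 21, 32]
  queue [34] -> pop 34, enqueue [none], visited so far: [18, 16, 40, 3, 28, 12, 21, 32, 34]
Result: [18, 16, 40, 3, 28, 12, 21, 32, 34]


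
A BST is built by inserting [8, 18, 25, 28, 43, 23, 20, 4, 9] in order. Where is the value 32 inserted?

Starting tree (level order): [8, 4, 18, None, None, 9, 25, None, None, 23, 28, 20, None, None, 43]
Insertion path: 8 -> 18 -> 25 -> 28 -> 43
Result: insert 32 as left child of 43
Final tree (level order): [8, 4, 18, None, None, 9, 25, None, None, 23, 28, 20, None, None, 43, None, None, 32]


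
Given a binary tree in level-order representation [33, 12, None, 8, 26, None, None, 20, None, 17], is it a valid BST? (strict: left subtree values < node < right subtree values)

Level-order array: [33, 12, None, 8, 26, None, None, 20, None, 17]
Validate using subtree bounds (lo, hi): at each node, require lo < value < hi,
then recurse left with hi=value and right with lo=value.
Preorder trace (stopping at first violation):
  at node 33 with bounds (-inf, +inf): OK
  at node 12 with bounds (-inf, 33): OK
  at node 8 with bounds (-inf, 12): OK
  at node 26 with bounds (12, 33): OK
  at node 20 with bounds (12, 26): OK
  at node 17 with bounds (12, 20): OK
No violation found at any node.
Result: Valid BST


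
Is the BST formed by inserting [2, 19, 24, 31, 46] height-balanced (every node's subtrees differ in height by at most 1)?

Tree (level-order array): [2, None, 19, None, 24, None, 31, None, 46]
Definition: a tree is height-balanced if, at every node, |h(left) - h(right)| <= 1 (empty subtree has height -1).
Bottom-up per-node check:
  node 46: h_left=-1, h_right=-1, diff=0 [OK], height=0
  node 31: h_left=-1, h_right=0, diff=1 [OK], height=1
  node 24: h_left=-1, h_right=1, diff=2 [FAIL (|-1-1|=2 > 1)], height=2
  node 19: h_left=-1, h_right=2, diff=3 [FAIL (|-1-2|=3 > 1)], height=3
  node 2: h_left=-1, h_right=3, diff=4 [FAIL (|-1-3|=4 > 1)], height=4
Node 24 violates the condition: |-1 - 1| = 2 > 1.
Result: Not balanced


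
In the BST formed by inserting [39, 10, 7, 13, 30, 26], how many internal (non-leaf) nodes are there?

Tree built from: [39, 10, 7, 13, 30, 26]
Tree (level-order array): [39, 10, None, 7, 13, None, None, None, 30, 26]
Rule: An internal node has at least one child.
Per-node child counts:
  node 39: 1 child(ren)
  node 10: 2 child(ren)
  node 7: 0 child(ren)
  node 13: 1 child(ren)
  node 30: 1 child(ren)
  node 26: 0 child(ren)
Matching nodes: [39, 10, 13, 30]
Count of internal (non-leaf) nodes: 4


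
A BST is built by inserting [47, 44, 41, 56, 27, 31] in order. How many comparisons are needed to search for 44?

Search path for 44: 47 -> 44
Found: True
Comparisons: 2


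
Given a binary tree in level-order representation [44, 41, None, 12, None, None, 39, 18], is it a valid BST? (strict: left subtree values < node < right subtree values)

Level-order array: [44, 41, None, 12, None, None, 39, 18]
Validate using subtree bounds (lo, hi): at each node, require lo < value < hi,
then recurse left with hi=value and right with lo=value.
Preorder trace (stopping at first violation):
  at node 44 with bounds (-inf, +inf): OK
  at node 41 with bounds (-inf, 44): OK
  at node 12 with bounds (-inf, 41): OK
  at node 39 with bounds (12, 41): OK
  at node 18 with bounds (12, 39): OK
No violation found at any node.
Result: Valid BST


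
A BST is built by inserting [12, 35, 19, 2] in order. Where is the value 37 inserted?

Starting tree (level order): [12, 2, 35, None, None, 19]
Insertion path: 12 -> 35
Result: insert 37 as right child of 35
Final tree (level order): [12, 2, 35, None, None, 19, 37]


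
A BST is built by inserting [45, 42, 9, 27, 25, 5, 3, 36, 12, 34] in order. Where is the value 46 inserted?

Starting tree (level order): [45, 42, None, 9, None, 5, 27, 3, None, 25, 36, None, None, 12, None, 34]
Insertion path: 45
Result: insert 46 as right child of 45
Final tree (level order): [45, 42, 46, 9, None, None, None, 5, 27, 3, None, 25, 36, None, None, 12, None, 34]


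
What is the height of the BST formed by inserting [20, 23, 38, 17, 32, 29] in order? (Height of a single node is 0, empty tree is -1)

Insertion order: [20, 23, 38, 17, 32, 29]
Tree (level-order array): [20, 17, 23, None, None, None, 38, 32, None, 29]
Compute height bottom-up (empty subtree = -1):
  height(17) = 1 + max(-1, -1) = 0
  height(29) = 1 + max(-1, -1) = 0
  height(32) = 1 + max(0, -1) = 1
  height(38) = 1 + max(1, -1) = 2
  height(23) = 1 + max(-1, 2) = 3
  height(20) = 1 + max(0, 3) = 4
Height = 4


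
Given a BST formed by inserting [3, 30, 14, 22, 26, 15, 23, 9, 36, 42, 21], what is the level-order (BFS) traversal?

Tree insertion order: [3, 30, 14, 22, 26, 15, 23, 9, 36, 42, 21]
Tree (level-order array): [3, None, 30, 14, 36, 9, 22, None, 42, None, None, 15, 26, None, None, None, 21, 23]
BFS from the root, enqueuing left then right child of each popped node:
  queue [3] -> pop 3, enqueue [30], visited so far: [3]
  queue [30] -> pop 30, enqueue [14, 36], visited so far: [3, 30]
  queue [14, 36] -> pop 14, enqueue [9, 22], visited so far: [3, 30, 14]
  queue [36, 9, 22] -> pop 36, enqueue [42], visited so far: [3, 30, 14, 36]
  queue [9, 22, 42] -> pop 9, enqueue [none], visited so far: [3, 30, 14, 36, 9]
  queue [22, 42] -> pop 22, enqueue [15, 26], visited so far: [3, 30, 14, 36, 9, 22]
  queue [42, 15, 26] -> pop 42, enqueue [none], visited so far: [3, 30, 14, 36, 9, 22, 42]
  queue [15, 26] -> pop 15, enqueue [21], visited so far: [3, 30, 14, 36, 9, 22, 42, 15]
  queue [26, 21] -> pop 26, enqueue [23], visited so far: [3, 30, 14, 36, 9, 22, 42, 15, 26]
  queue [21, 23] -> pop 21, enqueue [none], visited so far: [3, 30, 14, 36, 9, 22, 42, 15, 26, 21]
  queue [23] -> pop 23, enqueue [none], visited so far: [3, 30, 14, 36, 9, 22, 42, 15, 26, 21, 23]
Result: [3, 30, 14, 36, 9, 22, 42, 15, 26, 21, 23]


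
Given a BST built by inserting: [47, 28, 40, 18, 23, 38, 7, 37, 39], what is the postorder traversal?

Tree insertion order: [47, 28, 40, 18, 23, 38, 7, 37, 39]
Tree (level-order array): [47, 28, None, 18, 40, 7, 23, 38, None, None, None, None, None, 37, 39]
Postorder traversal: [7, 23, 18, 37, 39, 38, 40, 28, 47]


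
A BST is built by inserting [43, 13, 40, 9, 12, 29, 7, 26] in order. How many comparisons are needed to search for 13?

Search path for 13: 43 -> 13
Found: True
Comparisons: 2


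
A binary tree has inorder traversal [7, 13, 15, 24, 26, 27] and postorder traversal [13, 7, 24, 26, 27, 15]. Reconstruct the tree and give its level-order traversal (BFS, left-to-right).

Inorder:   [7, 13, 15, 24, 26, 27]
Postorder: [13, 7, 24, 26, 27, 15]
Algorithm: postorder visits root last, so walk postorder right-to-left;
each value is the root of the current inorder slice — split it at that
value, recurse on the right subtree first, then the left.
Recursive splits:
  root=15; inorder splits into left=[7, 13], right=[24, 26, 27]
  root=27; inorder splits into left=[24, 26], right=[]
  root=26; inorder splits into left=[24], right=[]
  root=24; inorder splits into left=[], right=[]
  root=7; inorder splits into left=[], right=[13]
  root=13; inorder splits into left=[], right=[]
Reconstructed level-order: [15, 7, 27, 13, 26, 24]
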